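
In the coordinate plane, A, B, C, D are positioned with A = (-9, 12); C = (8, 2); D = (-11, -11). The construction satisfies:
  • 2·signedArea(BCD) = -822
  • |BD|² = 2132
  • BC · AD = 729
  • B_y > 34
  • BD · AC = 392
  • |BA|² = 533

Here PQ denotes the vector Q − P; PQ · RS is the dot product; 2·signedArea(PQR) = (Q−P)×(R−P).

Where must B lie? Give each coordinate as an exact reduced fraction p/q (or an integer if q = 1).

B = (-7, 35)

1. B_x = -7  [2·signedArea(BCD) = -822 ∩ BD · AC = 392]
2. B_y = 35  [2·signedArea(BCD) = -822 ∩ BD · AC = 392]
   → B = (-7, 35)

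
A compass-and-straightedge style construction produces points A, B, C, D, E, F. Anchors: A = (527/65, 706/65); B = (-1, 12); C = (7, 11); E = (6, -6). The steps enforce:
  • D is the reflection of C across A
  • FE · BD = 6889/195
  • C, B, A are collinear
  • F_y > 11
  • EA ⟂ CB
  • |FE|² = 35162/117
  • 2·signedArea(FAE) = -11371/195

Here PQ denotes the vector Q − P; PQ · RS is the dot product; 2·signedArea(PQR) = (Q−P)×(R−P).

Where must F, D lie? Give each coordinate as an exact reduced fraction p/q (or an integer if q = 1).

D = (599/65, 697/65)
F = (917/195, 2201/195)

1. F_x = 917/195  [line 1096/65·x + -137/65·y + -10823/195 = 0 ∩ |FE|² = 35162/117]
2. F_y = 2201/195  [line 1096/65·x + -137/65·y + -10823/195 = 0 ∩ |FE|² = 35162/117]
   → F = (917/195, 2201/195)
3. D_x = 599/65  [D is the reflection of C across A]
4. D_y = 697/65  [D is the reflection of C across A]
   → D = (599/65, 697/65)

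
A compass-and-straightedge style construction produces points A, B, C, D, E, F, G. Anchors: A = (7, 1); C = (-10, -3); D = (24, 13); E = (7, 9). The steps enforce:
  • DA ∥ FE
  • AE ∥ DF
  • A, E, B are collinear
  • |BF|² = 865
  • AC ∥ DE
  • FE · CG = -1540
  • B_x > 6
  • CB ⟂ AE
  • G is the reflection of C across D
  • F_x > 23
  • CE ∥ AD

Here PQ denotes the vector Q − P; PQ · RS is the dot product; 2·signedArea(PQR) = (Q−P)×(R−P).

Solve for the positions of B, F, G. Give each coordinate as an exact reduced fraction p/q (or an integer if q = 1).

1. B_x = 7  [A, E, B are collinear ∩ CB ⟂ AE]
2. B_y = -3  [A, E, B are collinear ∩ CB ⟂ AE]
   → B = (7, -3)
3. F_x = 24  [DA ∥ FE ∩ AE ∥ DF]
4. F_y = 21  [DA ∥ FE ∩ AE ∥ DF]
   → F = (24, 21)
5. G_x = 58  [G is the reflection of C across D]
6. G_y = 29  [G is the reflection of C across D]
   → G = (58, 29)

B = (7, -3)
F = (24, 21)
G = (58, 29)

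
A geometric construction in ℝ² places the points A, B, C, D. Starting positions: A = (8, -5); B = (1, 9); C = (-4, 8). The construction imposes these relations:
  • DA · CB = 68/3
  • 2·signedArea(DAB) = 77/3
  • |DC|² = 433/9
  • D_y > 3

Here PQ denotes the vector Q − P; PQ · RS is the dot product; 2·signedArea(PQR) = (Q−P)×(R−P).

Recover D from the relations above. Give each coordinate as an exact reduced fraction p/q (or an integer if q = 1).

1. D_x = 5/3  [DA · CB = 68/3 ∩ 2·signedArea(DAB) = 77/3]
2. D_y = 4  [DA · CB = 68/3 ∩ 2·signedArea(DAB) = 77/3]
   → D = (5/3, 4)

D = (5/3, 4)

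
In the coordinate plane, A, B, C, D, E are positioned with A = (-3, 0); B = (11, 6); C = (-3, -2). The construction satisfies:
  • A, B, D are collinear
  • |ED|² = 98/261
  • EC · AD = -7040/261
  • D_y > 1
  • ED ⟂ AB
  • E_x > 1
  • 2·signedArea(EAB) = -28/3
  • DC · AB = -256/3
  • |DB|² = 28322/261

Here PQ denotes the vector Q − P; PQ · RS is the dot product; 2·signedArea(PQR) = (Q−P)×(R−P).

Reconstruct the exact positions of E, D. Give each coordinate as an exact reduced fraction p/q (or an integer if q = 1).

1. D_x = 124/87  [A, B, D are collinear ∩ DC · AB = -256/3]
2. D_y = 55/29  [A, B, D are collinear ∩ DC · AB = -256/3]
   → D = (124/87, 55/29)
3. E_x = 5/3  [2·signedArea(EAB) = -28/3 ∩ ED ⟂ AB]
4. E_y = 4/3  [2·signedArea(EAB) = -28/3 ∩ ED ⟂ AB]
   → E = (5/3, 4/3)

D = (124/87, 55/29)
E = (5/3, 4/3)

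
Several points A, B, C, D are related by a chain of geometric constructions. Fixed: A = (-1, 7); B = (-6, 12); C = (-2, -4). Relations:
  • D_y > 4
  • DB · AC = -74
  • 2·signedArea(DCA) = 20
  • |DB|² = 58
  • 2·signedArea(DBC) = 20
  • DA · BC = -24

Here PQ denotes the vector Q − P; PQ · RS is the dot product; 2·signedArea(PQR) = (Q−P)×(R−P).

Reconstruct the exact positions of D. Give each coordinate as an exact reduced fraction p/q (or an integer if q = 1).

1. D_x = -3  [2·signedArea(DBC) = 20 ∩ DA · BC = -24]
2. D_y = 5  [2·signedArea(DBC) = 20 ∩ DA · BC = -24]
   → D = (-3, 5)

D = (-3, 5)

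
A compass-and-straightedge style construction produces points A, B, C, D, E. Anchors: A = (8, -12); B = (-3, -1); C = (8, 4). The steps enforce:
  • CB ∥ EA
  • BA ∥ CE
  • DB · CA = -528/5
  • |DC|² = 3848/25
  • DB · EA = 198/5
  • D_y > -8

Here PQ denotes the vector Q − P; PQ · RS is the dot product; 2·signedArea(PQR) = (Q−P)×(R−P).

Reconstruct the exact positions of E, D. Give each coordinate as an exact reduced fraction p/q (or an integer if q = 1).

1. E_x = 19  [CB ∥ EA ∩ BA ∥ CE]
2. E_y = -7  [CB ∥ EA ∩ BA ∥ CE]
   → E = (19, -7)
3. D_x = 18/5  [DB · CA = -528/5 ∩ DB · EA = 198/5]
4. D_y = -38/5  [DB · CA = -528/5 ∩ DB · EA = 198/5]
   → D = (18/5, -38/5)

D = (18/5, -38/5)
E = (19, -7)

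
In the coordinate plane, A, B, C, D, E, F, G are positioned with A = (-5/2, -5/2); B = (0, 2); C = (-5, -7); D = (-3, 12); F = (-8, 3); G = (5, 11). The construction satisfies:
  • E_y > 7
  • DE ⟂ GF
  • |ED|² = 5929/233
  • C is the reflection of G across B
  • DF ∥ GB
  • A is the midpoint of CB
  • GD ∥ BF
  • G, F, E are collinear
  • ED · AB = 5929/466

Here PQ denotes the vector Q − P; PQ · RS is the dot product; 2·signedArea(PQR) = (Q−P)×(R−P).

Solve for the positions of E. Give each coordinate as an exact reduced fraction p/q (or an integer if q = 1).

E = (-83/233, 1795/233)

1. E_x = -83/233  [G, F, E are collinear ∩ DE ⟂ GF]
2. E_y = 1795/233  [G, F, E are collinear ∩ DE ⟂ GF]
   → E = (-83/233, 1795/233)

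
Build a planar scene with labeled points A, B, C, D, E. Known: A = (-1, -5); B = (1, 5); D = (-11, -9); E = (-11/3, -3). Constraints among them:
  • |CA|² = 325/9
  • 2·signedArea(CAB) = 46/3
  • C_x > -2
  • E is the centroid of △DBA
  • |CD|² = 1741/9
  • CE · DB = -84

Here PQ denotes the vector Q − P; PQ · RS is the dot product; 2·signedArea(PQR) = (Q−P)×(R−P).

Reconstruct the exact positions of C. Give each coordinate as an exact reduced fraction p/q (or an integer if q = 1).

1. C_x = -4/3  [2·signedArea(CAB) = 46/3 ∩ CE · DB = -84]
2. C_y = 1  [2·signedArea(CAB) = 46/3 ∩ CE · DB = -84]
   → C = (-4/3, 1)

C = (-4/3, 1)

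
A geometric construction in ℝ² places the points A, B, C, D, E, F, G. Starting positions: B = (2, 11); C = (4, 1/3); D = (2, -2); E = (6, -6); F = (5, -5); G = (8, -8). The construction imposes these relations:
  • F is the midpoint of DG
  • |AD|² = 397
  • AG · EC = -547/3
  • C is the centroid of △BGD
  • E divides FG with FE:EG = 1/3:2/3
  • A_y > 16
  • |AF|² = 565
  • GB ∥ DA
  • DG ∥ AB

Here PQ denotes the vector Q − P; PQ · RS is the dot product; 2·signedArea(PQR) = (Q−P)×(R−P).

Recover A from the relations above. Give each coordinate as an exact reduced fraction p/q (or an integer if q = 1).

A = (-4, 17)

1. A_x = -4  [DG ∥ AB ∩ GB ∥ DA]
2. A_y = 17  [DG ∥ AB ∩ GB ∥ DA]
   → A = (-4, 17)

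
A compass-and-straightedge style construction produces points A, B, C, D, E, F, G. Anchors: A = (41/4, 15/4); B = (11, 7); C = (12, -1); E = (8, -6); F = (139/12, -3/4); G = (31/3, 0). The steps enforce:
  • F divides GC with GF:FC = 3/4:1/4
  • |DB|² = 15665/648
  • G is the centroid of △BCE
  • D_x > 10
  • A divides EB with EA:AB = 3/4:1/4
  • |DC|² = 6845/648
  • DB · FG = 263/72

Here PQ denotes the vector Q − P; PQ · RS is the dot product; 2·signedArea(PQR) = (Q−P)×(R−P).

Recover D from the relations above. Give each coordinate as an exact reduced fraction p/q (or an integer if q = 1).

1. D_x = 395/36  [line 5/4·x + -3/4·y + -875/72 = 0 ∩ |DC|² = 6845/648]
2. D_y = 25/12  [line 5/4·x + -3/4·y + -875/72 = 0 ∩ |DC|² = 6845/648]
   → D = (395/36, 25/12)

D = (395/36, 25/12)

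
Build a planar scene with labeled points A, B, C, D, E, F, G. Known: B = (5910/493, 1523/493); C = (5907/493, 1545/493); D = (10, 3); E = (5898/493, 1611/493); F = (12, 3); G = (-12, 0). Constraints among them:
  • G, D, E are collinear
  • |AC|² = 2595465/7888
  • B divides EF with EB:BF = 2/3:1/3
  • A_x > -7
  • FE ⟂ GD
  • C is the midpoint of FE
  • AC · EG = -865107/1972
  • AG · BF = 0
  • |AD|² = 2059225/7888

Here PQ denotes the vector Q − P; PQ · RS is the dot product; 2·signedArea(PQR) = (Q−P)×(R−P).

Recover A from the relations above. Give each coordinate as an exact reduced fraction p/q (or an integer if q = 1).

A = (-5925/986, 1611/1972)

1. A_x = -5925/986  [AG · BF = 0 ∩ AC · EG = -865107/1972]
2. A_y = 1611/1972  [AG · BF = 0 ∩ AC · EG = -865107/1972]
   → A = (-5925/986, 1611/1972)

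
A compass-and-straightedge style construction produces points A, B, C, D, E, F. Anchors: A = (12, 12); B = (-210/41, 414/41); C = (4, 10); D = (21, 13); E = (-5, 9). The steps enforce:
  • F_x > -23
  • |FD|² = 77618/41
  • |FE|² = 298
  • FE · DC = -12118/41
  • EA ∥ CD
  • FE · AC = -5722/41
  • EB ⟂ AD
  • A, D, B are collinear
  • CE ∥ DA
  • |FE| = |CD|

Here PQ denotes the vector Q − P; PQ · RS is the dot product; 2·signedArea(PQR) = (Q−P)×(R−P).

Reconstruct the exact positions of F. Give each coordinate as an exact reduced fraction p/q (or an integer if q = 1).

F = (-912/41, 336/41)

1. F_x = -912/41  [FE · AC = -5722/41 ∩ FE · DC = -12118/41]
2. F_y = 336/41  [FE · AC = -5722/41 ∩ FE · DC = -12118/41]
   → F = (-912/41, 336/41)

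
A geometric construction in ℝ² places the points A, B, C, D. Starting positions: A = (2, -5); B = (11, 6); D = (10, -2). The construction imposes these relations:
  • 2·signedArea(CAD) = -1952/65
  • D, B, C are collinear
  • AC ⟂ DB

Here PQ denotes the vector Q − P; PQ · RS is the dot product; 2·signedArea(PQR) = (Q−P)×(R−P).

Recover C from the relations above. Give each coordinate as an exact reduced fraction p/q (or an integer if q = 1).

C = (618/65, -386/65)

1. C_x = 618/65  [D, B, C are collinear ∩ AC ⟂ DB]
2. C_y = -386/65  [D, B, C are collinear ∩ AC ⟂ DB]
   → C = (618/65, -386/65)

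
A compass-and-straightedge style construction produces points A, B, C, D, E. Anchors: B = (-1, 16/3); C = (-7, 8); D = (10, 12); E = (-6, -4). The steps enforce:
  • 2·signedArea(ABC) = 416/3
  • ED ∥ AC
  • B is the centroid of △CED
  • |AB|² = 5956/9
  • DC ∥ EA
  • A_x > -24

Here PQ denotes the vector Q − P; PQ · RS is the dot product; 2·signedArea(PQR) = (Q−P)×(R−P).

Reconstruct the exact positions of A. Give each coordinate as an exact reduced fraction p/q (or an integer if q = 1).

A = (-23, -8)

1. A_x = -23  [ED ∥ AC ∩ DC ∥ EA]
2. A_y = -8  [ED ∥ AC ∩ DC ∥ EA]
   → A = (-23, -8)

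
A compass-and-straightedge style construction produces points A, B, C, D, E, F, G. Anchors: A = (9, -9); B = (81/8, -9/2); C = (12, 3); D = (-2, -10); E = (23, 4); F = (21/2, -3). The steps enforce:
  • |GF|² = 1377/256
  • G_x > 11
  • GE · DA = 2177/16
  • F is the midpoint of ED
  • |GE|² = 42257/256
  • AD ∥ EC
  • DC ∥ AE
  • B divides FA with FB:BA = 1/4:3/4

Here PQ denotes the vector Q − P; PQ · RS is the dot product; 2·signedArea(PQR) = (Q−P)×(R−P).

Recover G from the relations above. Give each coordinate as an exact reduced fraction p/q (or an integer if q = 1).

G = (177/16, -3/4)

1. G_x = 177/16  [line -11·x + -1·y + 1935/16 = 0 ∩ |GE|² = 42257/256]
2. G_y = -3/4  [line -11·x + -1·y + 1935/16 = 0 ∩ |GE|² = 42257/256]
   → G = (177/16, -3/4)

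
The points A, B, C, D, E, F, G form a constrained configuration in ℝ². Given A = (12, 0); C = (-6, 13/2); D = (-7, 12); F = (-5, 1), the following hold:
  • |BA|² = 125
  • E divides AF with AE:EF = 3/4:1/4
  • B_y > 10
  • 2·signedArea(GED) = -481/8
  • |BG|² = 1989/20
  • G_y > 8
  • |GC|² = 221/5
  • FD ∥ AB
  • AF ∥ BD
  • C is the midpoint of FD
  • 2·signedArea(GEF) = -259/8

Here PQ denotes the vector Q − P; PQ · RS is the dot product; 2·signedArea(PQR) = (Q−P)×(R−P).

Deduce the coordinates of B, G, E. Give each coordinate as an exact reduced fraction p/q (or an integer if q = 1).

B = (10, 11)
E = (-3/4, 3/4)
G = (2/5, 83/10)

1. B_x = 10  [AF ∥ BD ∩ FD ∥ AB]
2. B_y = 11  [AF ∥ BD ∩ FD ∥ AB]
   → B = (10, 11)
3. E_x = -3/4  [E divides AF with AE:EF = 3/4:1/4]
4. E_y = 3/4  [E divides AF with AE:EF = 3/4:1/4]
   → E = (-3/4, 3/4)
5. G_x = 2/5  [2·signedArea(GEF) = -259/8 ∩ 2·signedArea(GED) = -481/8]
6. G_y = 83/10  [2·signedArea(GEF) = -259/8 ∩ 2·signedArea(GED) = -481/8]
   → G = (2/5, 83/10)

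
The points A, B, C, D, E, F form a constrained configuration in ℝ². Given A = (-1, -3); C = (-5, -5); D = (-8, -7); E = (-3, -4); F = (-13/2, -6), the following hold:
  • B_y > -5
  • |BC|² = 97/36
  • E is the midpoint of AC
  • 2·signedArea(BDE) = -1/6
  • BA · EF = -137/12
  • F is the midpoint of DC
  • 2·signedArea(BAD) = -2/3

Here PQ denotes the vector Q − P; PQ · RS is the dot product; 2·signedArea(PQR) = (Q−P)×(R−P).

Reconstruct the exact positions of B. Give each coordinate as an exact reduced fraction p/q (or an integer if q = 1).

B = (-7/2, -13/3)

1. B_x = -7/2  [BA · EF = -137/12 ∩ 2·signedArea(BAD) = -2/3]
2. B_y = -13/3  [BA · EF = -137/12 ∩ 2·signedArea(BAD) = -2/3]
   → B = (-7/2, -13/3)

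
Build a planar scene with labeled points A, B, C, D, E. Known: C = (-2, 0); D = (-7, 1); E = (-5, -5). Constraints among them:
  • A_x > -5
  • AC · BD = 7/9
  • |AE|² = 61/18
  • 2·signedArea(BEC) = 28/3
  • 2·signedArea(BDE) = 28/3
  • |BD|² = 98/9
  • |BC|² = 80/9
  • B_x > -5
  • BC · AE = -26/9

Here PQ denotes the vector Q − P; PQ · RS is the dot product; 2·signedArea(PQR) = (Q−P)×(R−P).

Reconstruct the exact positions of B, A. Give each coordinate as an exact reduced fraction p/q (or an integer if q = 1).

A = (-29/6, -19/6)
B = (-14/3, -4/3)

1. B_x = -14/3  [2·signedArea(BDE) = 28/3 ∩ 2·signedArea(BEC) = 28/3]
2. B_y = -4/3  [2·signedArea(BDE) = 28/3 ∩ 2·signedArea(BEC) = 28/3]
   → B = (-14/3, -4/3)
3. A_x = -29/6  [AC · BD = 7/9 ∩ BC · AE = -26/9]
4. A_y = -19/6  [AC · BD = 7/9 ∩ BC · AE = -26/9]
   → A = (-29/6, -19/6)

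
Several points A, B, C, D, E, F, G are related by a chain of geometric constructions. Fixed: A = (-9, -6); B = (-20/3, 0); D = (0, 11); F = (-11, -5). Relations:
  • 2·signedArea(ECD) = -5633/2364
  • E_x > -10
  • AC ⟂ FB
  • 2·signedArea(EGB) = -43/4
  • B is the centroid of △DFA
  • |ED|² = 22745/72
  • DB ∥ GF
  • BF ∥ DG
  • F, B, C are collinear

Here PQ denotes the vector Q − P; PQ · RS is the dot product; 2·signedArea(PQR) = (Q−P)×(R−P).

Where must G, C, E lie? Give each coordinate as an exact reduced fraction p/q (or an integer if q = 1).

C = (-4191/394, -1805/394)
E = (-119/12, -15/4)
G = (-13/3, 6)

1. G_x = -13/3  [DB ∥ GF ∩ BF ∥ DG]
2. G_y = 6  [DB ∥ GF ∩ BF ∥ DG]
   → G = (-13/3, 6)
3. C_x = -4191/394  [F, B, C are collinear ∩ AC ⟂ FB]
4. C_y = -1805/394  [F, B, C are collinear ∩ AC ⟂ FB]
   → C = (-4191/394, -1805/394)
5. E_x = -119/12  [2·signedArea(ECD) = -5633/2364 ∩ 2·signedArea(EGB) = -43/4]
6. E_y = -15/4  [2·signedArea(ECD) = -5633/2364 ∩ 2·signedArea(EGB) = -43/4]
   → E = (-119/12, -15/4)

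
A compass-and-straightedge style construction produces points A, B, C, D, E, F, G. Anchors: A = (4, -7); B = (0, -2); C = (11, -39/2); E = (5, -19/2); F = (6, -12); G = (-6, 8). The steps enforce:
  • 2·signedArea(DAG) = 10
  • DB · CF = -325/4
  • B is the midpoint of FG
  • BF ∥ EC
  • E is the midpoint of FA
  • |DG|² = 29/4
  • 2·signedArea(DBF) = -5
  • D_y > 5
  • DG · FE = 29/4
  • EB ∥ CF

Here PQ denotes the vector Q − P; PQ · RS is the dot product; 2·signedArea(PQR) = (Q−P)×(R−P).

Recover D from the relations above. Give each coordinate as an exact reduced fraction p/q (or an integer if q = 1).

D = (-5, 11/2)

1. D_x = -5  [DG · FE = 29/4 ∩ 2·signedArea(DAG) = 10]
2. D_y = 11/2  [DG · FE = 29/4 ∩ 2·signedArea(DAG) = 10]
   → D = (-5, 11/2)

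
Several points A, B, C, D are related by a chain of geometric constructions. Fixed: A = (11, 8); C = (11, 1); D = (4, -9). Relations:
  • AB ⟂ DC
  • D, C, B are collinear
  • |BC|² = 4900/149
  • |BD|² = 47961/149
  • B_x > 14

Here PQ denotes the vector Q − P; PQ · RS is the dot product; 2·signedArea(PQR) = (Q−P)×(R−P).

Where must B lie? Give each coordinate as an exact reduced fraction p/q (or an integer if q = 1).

B = (2129/149, 849/149)

1. B_x = 2129/149  [D, C, B are collinear ∩ AB ⟂ DC]
2. B_y = 849/149  [D, C, B are collinear ∩ AB ⟂ DC]
   → B = (2129/149, 849/149)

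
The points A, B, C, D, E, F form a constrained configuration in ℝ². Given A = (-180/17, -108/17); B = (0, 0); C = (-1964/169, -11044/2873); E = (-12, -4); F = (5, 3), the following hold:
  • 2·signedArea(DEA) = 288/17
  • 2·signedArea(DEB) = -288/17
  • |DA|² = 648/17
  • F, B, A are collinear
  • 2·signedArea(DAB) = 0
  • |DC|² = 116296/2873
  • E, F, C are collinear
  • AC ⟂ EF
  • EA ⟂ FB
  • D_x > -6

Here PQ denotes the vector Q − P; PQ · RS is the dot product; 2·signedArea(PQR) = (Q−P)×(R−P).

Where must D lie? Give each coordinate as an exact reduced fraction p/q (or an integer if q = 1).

D = (-90/17, -54/17)

1. D_x = -90/17  [2·signedArea(DAB) = 0 ∩ 2·signedArea(DEB) = -288/17]
2. D_y = -54/17  [2·signedArea(DAB) = 0 ∩ 2·signedArea(DEB) = -288/17]
   → D = (-90/17, -54/17)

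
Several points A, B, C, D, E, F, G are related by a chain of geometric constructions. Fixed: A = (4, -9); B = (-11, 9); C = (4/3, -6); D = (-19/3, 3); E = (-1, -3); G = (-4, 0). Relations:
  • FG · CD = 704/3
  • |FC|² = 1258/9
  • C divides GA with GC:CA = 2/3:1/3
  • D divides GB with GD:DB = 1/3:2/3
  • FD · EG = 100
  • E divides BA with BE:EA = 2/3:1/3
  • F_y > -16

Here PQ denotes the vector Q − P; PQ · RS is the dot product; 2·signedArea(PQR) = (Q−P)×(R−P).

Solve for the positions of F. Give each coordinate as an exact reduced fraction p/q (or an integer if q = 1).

1. F_x = 9  [FG · CD = 704/3 ∩ FD · EG = 100]
2. F_y = -15  [FG · CD = 704/3 ∩ FD · EG = 100]
   → F = (9, -15)

F = (9, -15)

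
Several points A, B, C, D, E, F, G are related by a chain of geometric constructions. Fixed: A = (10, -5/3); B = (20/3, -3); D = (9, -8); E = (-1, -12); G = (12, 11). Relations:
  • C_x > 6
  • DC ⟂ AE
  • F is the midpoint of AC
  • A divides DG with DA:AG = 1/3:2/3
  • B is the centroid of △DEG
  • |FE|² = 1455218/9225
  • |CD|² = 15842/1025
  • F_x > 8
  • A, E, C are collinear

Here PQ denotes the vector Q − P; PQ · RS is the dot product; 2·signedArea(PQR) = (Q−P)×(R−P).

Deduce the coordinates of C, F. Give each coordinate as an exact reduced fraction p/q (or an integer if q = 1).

C = (6466/1025, -5263/1025)
F = (8358/1025, -10457/3075)

1. C_x = 6466/1025  [A, E, C are collinear ∩ DC ⟂ AE]
2. C_y = -5263/1025  [A, E, C are collinear ∩ DC ⟂ AE]
   → C = (6466/1025, -5263/1025)
3. F_x = 8358/1025  [F is the midpoint of AC]
4. F_y = -10457/3075  [F is the midpoint of AC]
   → F = (8358/1025, -10457/3075)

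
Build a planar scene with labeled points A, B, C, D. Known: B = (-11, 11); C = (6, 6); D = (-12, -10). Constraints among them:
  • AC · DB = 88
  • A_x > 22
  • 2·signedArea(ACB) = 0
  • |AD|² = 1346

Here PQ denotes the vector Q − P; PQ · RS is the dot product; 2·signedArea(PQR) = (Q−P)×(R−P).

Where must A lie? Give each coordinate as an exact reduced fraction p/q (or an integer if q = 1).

A = (23, 1)

1. A_x = 23  [2·signedArea(ACB) = 0 ∩ AC · DB = 88]
2. A_y = 1  [2·signedArea(ACB) = 0 ∩ AC · DB = 88]
   → A = (23, 1)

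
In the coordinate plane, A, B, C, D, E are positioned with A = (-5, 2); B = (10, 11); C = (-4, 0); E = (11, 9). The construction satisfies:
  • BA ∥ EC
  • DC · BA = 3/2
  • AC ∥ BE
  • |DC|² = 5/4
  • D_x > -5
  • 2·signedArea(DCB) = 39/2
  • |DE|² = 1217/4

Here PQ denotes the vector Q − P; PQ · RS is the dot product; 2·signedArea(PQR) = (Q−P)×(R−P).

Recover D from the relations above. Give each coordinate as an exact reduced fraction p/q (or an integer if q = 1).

D = (-9/2, 1)

1. D_x = -9/2  [2·signedArea(DCB) = 39/2 ∩ DC · BA = 3/2]
2. D_y = 1  [2·signedArea(DCB) = 39/2 ∩ DC · BA = 3/2]
   → D = (-9/2, 1)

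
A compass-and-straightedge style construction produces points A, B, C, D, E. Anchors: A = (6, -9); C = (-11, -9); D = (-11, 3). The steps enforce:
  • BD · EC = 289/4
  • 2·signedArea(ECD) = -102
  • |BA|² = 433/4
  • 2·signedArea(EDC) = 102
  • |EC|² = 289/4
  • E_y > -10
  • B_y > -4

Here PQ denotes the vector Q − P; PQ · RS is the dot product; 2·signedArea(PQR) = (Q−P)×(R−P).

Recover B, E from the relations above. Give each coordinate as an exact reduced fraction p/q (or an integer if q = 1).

1. E_x = -5/2  [2·signedArea(ECD) = -102]
2. E_y = -9  [|EC|² = 289/4]
   → E = (-5/2, -9)
3. B_x = -5/2  [BD · EC = 289/4]
4. B_y = -3  [|BA|² = 433/4]
   → B = (-5/2, -3)

B = (-5/2, -3)
E = (-5/2, -9)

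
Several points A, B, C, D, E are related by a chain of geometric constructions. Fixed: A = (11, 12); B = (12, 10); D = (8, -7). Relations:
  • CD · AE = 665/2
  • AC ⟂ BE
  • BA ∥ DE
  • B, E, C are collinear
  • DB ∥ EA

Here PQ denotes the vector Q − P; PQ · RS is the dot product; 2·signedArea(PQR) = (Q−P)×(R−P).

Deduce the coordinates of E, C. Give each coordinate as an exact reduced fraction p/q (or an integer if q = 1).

C = (25/2, 23/2)
E = (7, -5)

1. E_x = 7  [DB ∥ EA ∩ BA ∥ DE]
2. E_y = -5  [DB ∥ EA ∩ BA ∥ DE]
   → E = (7, -5)
3. C_x = 25/2  [B, E, C are collinear ∩ AC ⟂ BE]
4. C_y = 23/2  [B, E, C are collinear ∩ AC ⟂ BE]
   → C = (25/2, 23/2)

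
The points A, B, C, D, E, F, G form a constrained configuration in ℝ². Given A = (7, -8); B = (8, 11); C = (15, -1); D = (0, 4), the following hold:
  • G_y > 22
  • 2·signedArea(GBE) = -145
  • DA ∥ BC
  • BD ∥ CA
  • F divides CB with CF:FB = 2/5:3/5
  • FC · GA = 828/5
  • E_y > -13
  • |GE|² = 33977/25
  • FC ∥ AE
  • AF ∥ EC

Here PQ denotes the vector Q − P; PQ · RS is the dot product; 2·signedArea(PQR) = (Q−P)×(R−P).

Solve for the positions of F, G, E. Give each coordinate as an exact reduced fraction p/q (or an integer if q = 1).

1. F_x = 61/5  [F divides CB with CF:FB = 2/5:3/5]
2. F_y = 19/5  [F divides CB with CF:FB = 2/5:3/5]
   → F = (61/5, 19/5)
3. E_x = 49/5  [AF ∥ EC ∩ FC ∥ AE]
4. E_y = -64/5  [AF ∥ EC ∩ FC ∥ AE]
   → E = (49/5, -64/5)
5. G_x = 1  [2·signedArea(GBE) = -145 ∩ FC · GA = 828/5]
6. G_y = 23  [2·signedArea(GBE) = -145 ∩ FC · GA = 828/5]
   → G = (1, 23)

E = (49/5, -64/5)
F = (61/5, 19/5)
G = (1, 23)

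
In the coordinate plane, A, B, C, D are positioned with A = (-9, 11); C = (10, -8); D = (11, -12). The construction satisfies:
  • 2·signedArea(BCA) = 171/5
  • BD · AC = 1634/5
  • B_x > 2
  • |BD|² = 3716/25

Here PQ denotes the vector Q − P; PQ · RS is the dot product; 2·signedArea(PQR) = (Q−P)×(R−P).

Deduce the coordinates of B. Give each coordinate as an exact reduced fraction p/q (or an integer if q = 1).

1. B_x = 3  [2·signedArea(BCA) = 171/5 ∩ BD · AC = 1634/5]
2. B_y = -14/5  [2·signedArea(BCA) = 171/5 ∩ BD · AC = 1634/5]
   → B = (3, -14/5)

B = (3, -14/5)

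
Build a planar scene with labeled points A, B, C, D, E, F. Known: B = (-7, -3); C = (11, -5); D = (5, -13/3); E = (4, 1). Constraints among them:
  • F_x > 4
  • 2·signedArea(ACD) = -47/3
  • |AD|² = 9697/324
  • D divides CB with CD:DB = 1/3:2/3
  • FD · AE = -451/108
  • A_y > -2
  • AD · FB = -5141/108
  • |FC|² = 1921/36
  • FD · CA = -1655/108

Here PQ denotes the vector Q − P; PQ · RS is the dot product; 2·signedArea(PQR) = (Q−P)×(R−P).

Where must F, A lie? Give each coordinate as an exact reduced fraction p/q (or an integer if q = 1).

A = (1/2, -11/9)
F = (9/2, -5/3)

1. A_x = 1/2  [line -2/3·x + -6·y + -7 = 0 ∩ |AD|² = 9697/324]
2. A_y = -11/9  [line -2/3·x + -6·y + -7 = 0 ∩ |AD|² = 9697/324]
   → A = (1/2, -11/9)
3. F_x = 9/2  [FD · AE = -451/108 ∩ FD · CA = -1655/108]
4. F_y = -5/3  [FD · AE = -451/108 ∩ FD · CA = -1655/108]
   → F = (9/2, -5/3)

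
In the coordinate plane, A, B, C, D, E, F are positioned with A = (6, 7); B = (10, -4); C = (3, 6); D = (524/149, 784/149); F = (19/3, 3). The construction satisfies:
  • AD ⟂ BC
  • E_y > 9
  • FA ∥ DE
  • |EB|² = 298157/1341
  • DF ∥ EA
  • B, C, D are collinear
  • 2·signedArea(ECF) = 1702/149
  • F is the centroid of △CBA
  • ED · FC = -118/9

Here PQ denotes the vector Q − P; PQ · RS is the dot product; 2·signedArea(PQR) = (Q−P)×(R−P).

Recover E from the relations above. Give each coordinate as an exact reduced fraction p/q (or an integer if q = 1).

1. E_x = 1423/447  [DF ∥ EA ∩ FA ∥ DE]
2. E_y = 1380/149  [DF ∥ EA ∩ FA ∥ DE]
   → E = (1423/447, 1380/149)

E = (1423/447, 1380/149)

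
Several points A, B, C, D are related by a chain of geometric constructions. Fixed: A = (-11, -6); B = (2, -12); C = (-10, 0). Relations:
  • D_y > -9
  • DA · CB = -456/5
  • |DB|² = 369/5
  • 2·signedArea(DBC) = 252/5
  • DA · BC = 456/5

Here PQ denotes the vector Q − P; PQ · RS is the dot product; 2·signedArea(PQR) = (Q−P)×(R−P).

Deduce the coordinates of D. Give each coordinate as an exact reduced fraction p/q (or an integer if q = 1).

D = (-29/5, -42/5)

1. D_x = -29/5  [2·signedArea(DBC) = 252/5 ∩ DA · BC = 456/5]
2. D_y = -42/5  [2·signedArea(DBC) = 252/5 ∩ DA · BC = 456/5]
   → D = (-29/5, -42/5)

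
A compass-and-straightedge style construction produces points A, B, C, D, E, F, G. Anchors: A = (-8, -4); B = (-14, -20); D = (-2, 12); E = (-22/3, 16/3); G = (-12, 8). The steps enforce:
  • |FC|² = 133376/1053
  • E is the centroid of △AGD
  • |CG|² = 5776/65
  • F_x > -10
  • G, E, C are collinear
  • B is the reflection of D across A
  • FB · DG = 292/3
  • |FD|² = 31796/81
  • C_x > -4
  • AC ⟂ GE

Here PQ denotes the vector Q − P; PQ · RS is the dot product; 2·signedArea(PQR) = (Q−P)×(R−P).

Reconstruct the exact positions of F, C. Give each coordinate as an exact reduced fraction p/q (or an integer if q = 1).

1. F_x = -88/9  [line 10·x + 4·y + 368/3 = 0 ∩ |FD|² = 31796/81]
2. F_y = -56/9  [line 10·x + 4·y + 368/3 = 0 ∩ |FD|² = 31796/81]
   → F = (-88/9, -56/9)
3. C_x = -248/65  [G, E, C are collinear ∩ AC ⟂ GE]
4. C_y = 216/65  [G, E, C are collinear ∩ AC ⟂ GE]
   → C = (-248/65, 216/65)

C = (-248/65, 216/65)
F = (-88/9, -56/9)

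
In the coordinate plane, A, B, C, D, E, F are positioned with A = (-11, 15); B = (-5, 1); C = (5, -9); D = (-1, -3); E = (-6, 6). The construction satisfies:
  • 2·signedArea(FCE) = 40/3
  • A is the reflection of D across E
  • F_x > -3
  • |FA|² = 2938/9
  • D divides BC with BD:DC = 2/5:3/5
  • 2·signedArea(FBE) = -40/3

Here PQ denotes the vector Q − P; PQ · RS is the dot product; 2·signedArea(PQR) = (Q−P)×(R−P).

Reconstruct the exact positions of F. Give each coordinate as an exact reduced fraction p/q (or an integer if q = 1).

1. F_x = -2  [2·signedArea(FCE) = 40/3 ∩ 2·signedArea(FBE) = -40/3]
2. F_y = -2/3  [2·signedArea(FCE) = 40/3 ∩ 2·signedArea(FBE) = -40/3]
   → F = (-2, -2/3)

F = (-2, -2/3)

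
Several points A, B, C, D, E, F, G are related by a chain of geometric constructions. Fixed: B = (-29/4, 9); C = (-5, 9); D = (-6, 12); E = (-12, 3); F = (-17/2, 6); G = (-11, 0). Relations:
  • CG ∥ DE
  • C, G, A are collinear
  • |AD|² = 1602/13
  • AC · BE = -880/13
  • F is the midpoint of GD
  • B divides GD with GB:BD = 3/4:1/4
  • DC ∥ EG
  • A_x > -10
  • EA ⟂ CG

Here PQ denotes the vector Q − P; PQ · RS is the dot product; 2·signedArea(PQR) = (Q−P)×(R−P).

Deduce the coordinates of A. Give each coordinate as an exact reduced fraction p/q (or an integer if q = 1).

A = (-129/13, 21/13)

1. A_x = -129/13  [C, G, A are collinear ∩ EA ⟂ CG]
2. A_y = 21/13  [C, G, A are collinear ∩ EA ⟂ CG]
   → A = (-129/13, 21/13)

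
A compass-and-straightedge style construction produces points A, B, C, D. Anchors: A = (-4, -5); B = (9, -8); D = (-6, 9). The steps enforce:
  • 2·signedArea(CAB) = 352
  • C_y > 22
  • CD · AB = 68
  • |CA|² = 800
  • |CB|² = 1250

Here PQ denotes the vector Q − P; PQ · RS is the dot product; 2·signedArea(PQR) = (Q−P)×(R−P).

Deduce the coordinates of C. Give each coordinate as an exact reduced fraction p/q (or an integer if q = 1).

C = (-8, 23)

1. C_x = -8  [2·signedArea(CAB) = 352 ∩ CD · AB = 68]
2. C_y = 23  [2·signedArea(CAB) = 352 ∩ CD · AB = 68]
   → C = (-8, 23)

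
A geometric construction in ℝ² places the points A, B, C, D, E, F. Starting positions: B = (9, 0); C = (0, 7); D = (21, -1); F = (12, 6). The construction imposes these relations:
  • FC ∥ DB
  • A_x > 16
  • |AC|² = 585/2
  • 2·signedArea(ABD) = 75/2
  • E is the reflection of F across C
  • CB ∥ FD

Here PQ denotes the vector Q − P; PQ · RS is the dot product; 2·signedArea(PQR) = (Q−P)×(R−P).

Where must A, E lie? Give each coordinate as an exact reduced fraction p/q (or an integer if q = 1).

A = (33/2, 5/2)
E = (-12, 8)

1. A_x = 33/2  [line 1·x + 12·y + -93/2 = 0 ∩ |AC|² = 585/2]
2. A_y = 5/2  [line 1·x + 12·y + -93/2 = 0 ∩ |AC|² = 585/2]
   → A = (33/2, 5/2)
3. E_x = -12  [E is the reflection of F across C]
4. E_y = 8  [E is the reflection of F across C]
   → E = (-12, 8)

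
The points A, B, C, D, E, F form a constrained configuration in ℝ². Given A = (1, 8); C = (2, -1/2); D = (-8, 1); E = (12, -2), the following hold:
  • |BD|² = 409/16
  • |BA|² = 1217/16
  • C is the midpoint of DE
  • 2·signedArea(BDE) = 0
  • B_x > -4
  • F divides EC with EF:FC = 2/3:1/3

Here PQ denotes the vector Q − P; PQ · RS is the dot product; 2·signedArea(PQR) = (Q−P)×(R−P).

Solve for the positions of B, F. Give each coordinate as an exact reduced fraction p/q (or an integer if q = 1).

B = (-3, 1/4)
F = (16/3, -1)

1. B_x = -3  [line 3·x + 20·y + 4 = 0 ∩ |BD|² = 409/16]
2. B_y = 1/4  [line 3·x + 20·y + 4 = 0 ∩ |BD|² = 409/16]
   → B = (-3, 1/4)
3. F_x = 16/3  [F divides EC with EF:FC = 2/3:1/3]
4. F_y = -1  [F divides EC with EF:FC = 2/3:1/3]
   → F = (16/3, -1)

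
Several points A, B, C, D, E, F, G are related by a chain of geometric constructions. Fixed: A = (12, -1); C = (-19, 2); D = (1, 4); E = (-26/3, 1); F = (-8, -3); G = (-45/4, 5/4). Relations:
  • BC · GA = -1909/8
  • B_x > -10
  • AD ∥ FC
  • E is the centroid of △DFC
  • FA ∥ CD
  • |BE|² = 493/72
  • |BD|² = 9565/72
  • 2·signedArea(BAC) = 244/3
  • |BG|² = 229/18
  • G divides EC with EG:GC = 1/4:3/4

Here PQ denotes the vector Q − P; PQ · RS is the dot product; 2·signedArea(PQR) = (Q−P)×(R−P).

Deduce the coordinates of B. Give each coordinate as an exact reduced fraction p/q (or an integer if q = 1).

B = (-109/12, -19/12)

1. B_x = -109/12  [2·signedArea(BAC) = 244/3 ∩ BC · GA = -1909/8]
2. B_y = -19/12  [2·signedArea(BAC) = 244/3 ∩ BC · GA = -1909/8]
   → B = (-109/12, -19/12)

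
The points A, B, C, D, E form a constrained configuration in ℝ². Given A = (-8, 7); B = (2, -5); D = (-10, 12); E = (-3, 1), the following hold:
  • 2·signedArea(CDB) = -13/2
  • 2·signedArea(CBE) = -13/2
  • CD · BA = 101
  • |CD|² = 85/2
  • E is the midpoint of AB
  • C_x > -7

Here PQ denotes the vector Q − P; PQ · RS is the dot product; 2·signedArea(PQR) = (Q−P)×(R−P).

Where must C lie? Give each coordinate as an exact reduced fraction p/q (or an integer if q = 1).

C = (-13/2, 13/2)

1. C_x = -13/2  [2·signedArea(CBE) = -13/2 ∩ 2·signedArea(CDB) = -13/2]
2. C_y = 13/2  [2·signedArea(CBE) = -13/2 ∩ 2·signedArea(CDB) = -13/2]
   → C = (-13/2, 13/2)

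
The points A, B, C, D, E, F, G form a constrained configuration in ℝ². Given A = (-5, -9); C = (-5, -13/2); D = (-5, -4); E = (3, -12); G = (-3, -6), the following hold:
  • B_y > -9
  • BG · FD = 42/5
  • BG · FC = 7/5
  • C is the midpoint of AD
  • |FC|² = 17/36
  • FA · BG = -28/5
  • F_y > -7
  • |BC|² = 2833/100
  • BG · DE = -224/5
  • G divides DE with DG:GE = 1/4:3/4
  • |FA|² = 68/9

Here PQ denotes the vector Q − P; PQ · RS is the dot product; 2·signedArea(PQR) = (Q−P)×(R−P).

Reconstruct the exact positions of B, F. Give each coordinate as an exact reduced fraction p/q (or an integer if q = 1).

B = (-1/5, -44/5)
F = (-13/3, -19/3)

1. B_x = -1/5  [line -8·x + 8·y + 344/5 = 0 ∩ |BC|² = 2833/100]
2. B_y = -44/5  [line -8·x + 8·y + 344/5 = 0 ∩ |BC|² = 2833/100]
   → B = (-1/5, -44/5)
3. F_x = -13/3  [line 14/5·x + -14/5·y + -28/5 = 0 ∩ |FC|² = 17/36]
4. F_y = -19/3  [line 14/5·x + -14/5·y + -28/5 = 0 ∩ |FC|² = 17/36]
   → F = (-13/3, -19/3)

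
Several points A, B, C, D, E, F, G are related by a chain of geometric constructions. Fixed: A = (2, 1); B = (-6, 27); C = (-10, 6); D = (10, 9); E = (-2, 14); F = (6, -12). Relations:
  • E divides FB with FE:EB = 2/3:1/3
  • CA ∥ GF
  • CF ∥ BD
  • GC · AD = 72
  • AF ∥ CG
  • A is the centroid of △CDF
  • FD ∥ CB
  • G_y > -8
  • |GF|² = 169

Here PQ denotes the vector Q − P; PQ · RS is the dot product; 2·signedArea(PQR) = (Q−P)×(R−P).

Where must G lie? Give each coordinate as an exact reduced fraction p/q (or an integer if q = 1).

1. G_x = -6  [CA ∥ GF ∩ AF ∥ CG]
2. G_y = -7  [CA ∥ GF ∩ AF ∥ CG]
   → G = (-6, -7)

G = (-6, -7)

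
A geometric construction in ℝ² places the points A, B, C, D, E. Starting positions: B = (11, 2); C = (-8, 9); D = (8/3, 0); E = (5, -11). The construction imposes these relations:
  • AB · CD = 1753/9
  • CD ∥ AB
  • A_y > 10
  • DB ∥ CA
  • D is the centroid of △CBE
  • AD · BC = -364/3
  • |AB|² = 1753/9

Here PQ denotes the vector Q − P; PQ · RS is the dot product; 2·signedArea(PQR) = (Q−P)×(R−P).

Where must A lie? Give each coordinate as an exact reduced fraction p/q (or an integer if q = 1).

1. A_x = 1/3  [CD ∥ AB ∩ DB ∥ CA]
2. A_y = 11  [CD ∥ AB ∩ DB ∥ CA]
   → A = (1/3, 11)

A = (1/3, 11)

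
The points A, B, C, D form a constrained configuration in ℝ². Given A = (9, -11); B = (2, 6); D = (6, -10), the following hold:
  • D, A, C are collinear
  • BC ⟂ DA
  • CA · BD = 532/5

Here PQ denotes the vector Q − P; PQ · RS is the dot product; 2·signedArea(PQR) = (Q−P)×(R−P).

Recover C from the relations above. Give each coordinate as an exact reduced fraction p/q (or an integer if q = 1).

1. C_x = -12/5  [D, A, C are collinear ∩ BC ⟂ DA]
2. C_y = -36/5  [D, A, C are collinear ∩ BC ⟂ DA]
   → C = (-12/5, -36/5)

C = (-12/5, -36/5)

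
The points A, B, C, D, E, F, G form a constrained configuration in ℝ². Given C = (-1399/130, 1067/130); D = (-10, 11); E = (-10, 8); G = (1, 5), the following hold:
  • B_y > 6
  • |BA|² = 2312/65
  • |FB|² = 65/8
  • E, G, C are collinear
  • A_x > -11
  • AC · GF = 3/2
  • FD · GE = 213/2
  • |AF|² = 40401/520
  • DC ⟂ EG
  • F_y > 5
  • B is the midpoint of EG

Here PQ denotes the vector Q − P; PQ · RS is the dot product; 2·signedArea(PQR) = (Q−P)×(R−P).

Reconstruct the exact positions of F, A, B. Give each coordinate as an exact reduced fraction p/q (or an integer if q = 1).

A = (-1333/130, 1049/130)
B = (-9/2, 13/2)
F = (-7/4, 23/4)

1. B_x = -9/2  [B is the midpoint of EG]
2. B_y = 13/2  [B is the midpoint of EG]
   → B = (-9/2, 13/2)
3. F_x = -7/4  [line 11·x + -3·y + 73/2 = 0 ∩ |FB|² = 65/8]
4. F_y = 23/4  [line 11·x + -3·y + 73/2 = 0 ∩ |FB|² = 65/8]
   → F = (-7/4, 23/4)
5. A_x = -1333/130  [line 11/4·x + -3/4·y + 137/4 = 0 ∩ |AF|² = 40401/520]
6. A_y = 1049/130  [line 11/4·x + -3/4·y + 137/4 = 0 ∩ |AF|² = 40401/520]
   → A = (-1333/130, 1049/130)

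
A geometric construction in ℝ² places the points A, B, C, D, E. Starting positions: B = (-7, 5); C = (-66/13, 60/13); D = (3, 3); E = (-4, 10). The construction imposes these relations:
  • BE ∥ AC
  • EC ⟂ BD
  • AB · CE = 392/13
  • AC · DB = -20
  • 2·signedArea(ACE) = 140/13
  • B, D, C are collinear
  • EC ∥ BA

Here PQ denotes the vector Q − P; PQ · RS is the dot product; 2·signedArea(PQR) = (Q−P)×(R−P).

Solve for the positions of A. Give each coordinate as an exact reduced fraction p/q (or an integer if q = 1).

1. A_x = -105/13  [BE ∥ AC ∩ EC ∥ BA]
2. A_y = -5/13  [BE ∥ AC ∩ EC ∥ BA]
   → A = (-105/13, -5/13)

A = (-105/13, -5/13)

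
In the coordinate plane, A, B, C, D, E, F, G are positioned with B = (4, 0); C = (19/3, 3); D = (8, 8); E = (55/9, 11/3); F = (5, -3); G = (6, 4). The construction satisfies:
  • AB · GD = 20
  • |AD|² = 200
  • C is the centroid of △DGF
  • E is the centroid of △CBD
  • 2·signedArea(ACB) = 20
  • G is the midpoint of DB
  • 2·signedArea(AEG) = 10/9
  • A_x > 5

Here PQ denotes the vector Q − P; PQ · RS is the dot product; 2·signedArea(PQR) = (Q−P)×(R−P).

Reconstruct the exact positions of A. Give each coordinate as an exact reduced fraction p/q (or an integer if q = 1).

A = (6, -6)

1. A_x = 6  [2·signedArea(ACB) = 20 ∩ AB · GD = 20]
2. A_y = -6  [2·signedArea(ACB) = 20 ∩ AB · GD = 20]
   → A = (6, -6)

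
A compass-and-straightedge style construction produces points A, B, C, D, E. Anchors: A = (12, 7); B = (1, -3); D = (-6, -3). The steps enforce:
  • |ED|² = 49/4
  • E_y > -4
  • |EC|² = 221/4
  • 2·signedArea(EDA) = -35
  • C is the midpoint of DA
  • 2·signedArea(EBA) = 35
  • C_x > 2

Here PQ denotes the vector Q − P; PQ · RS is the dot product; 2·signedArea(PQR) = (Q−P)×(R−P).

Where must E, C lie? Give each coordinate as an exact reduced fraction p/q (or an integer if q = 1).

1. E_x = -5/2  [2·signedArea(EDA) = -35 ∩ 2·signedArea(EBA) = 35]
2. E_y = -3  [2·signedArea(EDA) = -35 ∩ 2·signedArea(EBA) = 35]
   → E = (-5/2, -3)
3. C_x = 3  [C is the midpoint of DA]
4. C_y = 2  [C is the midpoint of DA]
   → C = (3, 2)

C = (3, 2)
E = (-5/2, -3)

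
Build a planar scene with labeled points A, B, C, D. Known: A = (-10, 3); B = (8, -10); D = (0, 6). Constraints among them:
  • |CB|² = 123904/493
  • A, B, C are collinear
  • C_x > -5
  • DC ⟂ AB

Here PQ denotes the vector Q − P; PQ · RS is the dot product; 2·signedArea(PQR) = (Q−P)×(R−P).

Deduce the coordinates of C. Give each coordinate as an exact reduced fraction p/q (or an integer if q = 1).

1. C_x = -2392/493  [A, B, C are collinear ∩ DC ⟂ AB]
2. C_y = -354/493  [A, B, C are collinear ∩ DC ⟂ AB]
   → C = (-2392/493, -354/493)

C = (-2392/493, -354/493)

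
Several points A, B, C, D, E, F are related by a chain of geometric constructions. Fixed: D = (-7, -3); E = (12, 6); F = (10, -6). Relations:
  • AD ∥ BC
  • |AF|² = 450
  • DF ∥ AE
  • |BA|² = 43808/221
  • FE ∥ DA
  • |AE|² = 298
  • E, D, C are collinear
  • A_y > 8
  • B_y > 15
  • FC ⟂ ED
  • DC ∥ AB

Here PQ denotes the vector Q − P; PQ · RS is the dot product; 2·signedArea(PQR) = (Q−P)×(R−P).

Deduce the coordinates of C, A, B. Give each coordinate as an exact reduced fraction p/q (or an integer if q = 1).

A = (-5, 9)
B = (1707/221, 3321/221)
C = (1265/221, 669/221)

1. C_x = 1265/221  [E, D, C are collinear ∩ FC ⟂ ED]
2. C_y = 669/221  [E, D, C are collinear ∩ FC ⟂ ED]
   → C = (1265/221, 669/221)
3. A_x = -5  [DF ∥ AE ∩ FE ∥ DA]
4. A_y = 9  [DF ∥ AE ∩ FE ∥ DA]
   → A = (-5, 9)
5. B_x = 1707/221  [AD ∥ BC ∩ DC ∥ AB]
6. B_y = 3321/221  [AD ∥ BC ∩ DC ∥ AB]
   → B = (1707/221, 3321/221)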